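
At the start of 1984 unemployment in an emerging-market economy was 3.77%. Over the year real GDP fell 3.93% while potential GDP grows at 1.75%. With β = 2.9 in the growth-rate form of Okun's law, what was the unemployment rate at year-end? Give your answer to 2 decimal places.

Growth-rate Okun's law: g_Y = g_Y* - β × Δu, so Δu = (g_Y* - g_Y)/β.
Δu = (1.75 + 3.93)/2.9 = 5.68/2.9 = 1.96 percentage points.
Year-end unemployment = 3.77 + 1.96 = 5.73%.

5.73%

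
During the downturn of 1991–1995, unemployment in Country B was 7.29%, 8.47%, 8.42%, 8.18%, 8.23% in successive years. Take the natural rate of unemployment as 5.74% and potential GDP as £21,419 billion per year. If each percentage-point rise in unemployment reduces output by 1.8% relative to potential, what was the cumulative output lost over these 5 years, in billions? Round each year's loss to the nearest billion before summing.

£4,585 billion

Year 1991: gap = -1.8 × (7.29 - 5.74) = -2.79%, loss ≈ 21419 × 2.79/100 ≈ 598.
Year 1992: gap = -1.8 × (8.47 - 5.74) = -4.914%, loss ≈ 21419 × 4.914/100 ≈ 1053.
Year 1993: gap = -1.8 × (8.42 - 5.74) = -4.824%, loss ≈ 21419 × 4.824/100 ≈ 1033.
Year 1994: gap = -1.8 × (8.18 - 5.74) = -4.392%, loss ≈ 21419 × 4.392/100 ≈ 941.
Year 1995: gap = -1.8 × (8.23 - 5.74) = -4.482%, loss ≈ 21419 × 4.482/100 ≈ 960.
Total lost output = 598 + 1053 + 1033 + 941 + 960 = 4585 billion.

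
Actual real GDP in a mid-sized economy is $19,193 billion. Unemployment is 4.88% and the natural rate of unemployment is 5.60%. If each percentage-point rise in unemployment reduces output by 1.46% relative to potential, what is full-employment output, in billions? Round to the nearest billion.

Unemployment gap = 4.88 - 5.6 = -0.72 points, so output gap = -1.46 × (-0.72) = 1.0512%.
Since Y = Y* × (1 + gap/100), Y* = 19193/1.010512 ≈ 18993 billion.

$18,993 billion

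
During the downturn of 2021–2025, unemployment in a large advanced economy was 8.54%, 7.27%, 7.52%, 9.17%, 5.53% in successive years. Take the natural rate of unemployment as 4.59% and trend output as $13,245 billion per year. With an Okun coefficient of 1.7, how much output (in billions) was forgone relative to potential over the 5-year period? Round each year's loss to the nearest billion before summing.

$3,395 billion

Year 2021: gap = -1.7 × (8.54 - 4.59) = -6.715%, loss ≈ 13245 × 6.715/100 ≈ 889.
Year 2022: gap = -1.7 × (7.27 - 4.59) = -4.556%, loss ≈ 13245 × 4.556/100 ≈ 603.
Year 2023: gap = -1.7 × (7.52 - 4.59) = -4.981%, loss ≈ 13245 × 4.981/100 ≈ 660.
Year 2024: gap = -1.7 × (9.17 - 4.59) = -7.786%, loss ≈ 13245 × 7.786/100 ≈ 1031.
Year 2025: gap = -1.7 × (5.53 - 4.59) = -1.598%, loss ≈ 13245 × 1.598/100 ≈ 212.
Total lost output = 889 + 603 + 660 + 1031 + 212 = 3395 billion.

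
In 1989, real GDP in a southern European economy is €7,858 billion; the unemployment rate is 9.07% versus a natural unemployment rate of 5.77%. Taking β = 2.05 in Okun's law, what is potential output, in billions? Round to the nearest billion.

Unemployment gap = 9.07 - 5.77 = 3.3 points, so output gap = -2.05 × 3.3 = -6.765%.
Since Y = Y* × (1 + gap/100), Y* = 7858/0.93235 ≈ 8428 billion.

€8,428 billion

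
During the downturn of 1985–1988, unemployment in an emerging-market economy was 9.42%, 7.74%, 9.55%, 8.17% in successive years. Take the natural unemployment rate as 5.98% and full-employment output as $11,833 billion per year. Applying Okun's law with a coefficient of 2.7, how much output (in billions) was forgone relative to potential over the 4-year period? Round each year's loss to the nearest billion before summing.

Year 1985: gap = -2.7 × (9.42 - 5.98) = -9.288%, loss ≈ 11833 × 9.288/100 ≈ 1099.
Year 1986: gap = -2.7 × (7.74 - 5.98) = -4.752%, loss ≈ 11833 × 4.752/100 ≈ 562.
Year 1987: gap = -2.7 × (9.55 - 5.98) = -9.639%, loss ≈ 11833 × 9.639/100 ≈ 1141.
Year 1988: gap = -2.7 × (8.17 - 5.98) = -5.913%, loss ≈ 11833 × 5.913/100 ≈ 700.
Total lost output = 1099 + 562 + 1141 + 700 = 3502 billion.

$3,502 billion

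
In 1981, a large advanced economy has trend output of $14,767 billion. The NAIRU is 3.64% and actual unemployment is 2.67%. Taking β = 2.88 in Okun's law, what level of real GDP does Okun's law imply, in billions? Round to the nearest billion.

Unemployment gap = 2.67 - 3.64 = -0.97 points, so the output gap is -2.88 × (-0.97) = 2.7936%.
Actual GDP = 14767 × (1 + 2.7936/100) = 14767 × 1.027936 ≈ 15180 billion.

$15,180 billion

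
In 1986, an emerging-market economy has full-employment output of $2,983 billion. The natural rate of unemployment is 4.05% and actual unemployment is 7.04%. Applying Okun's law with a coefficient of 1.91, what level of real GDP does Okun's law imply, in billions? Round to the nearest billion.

$2,813 billion

Unemployment gap = 7.04 - 4.05 = 2.99 points, so the output gap is -1.91 × 2.99 = -5.7109%.
Actual GDP = 2983 × (1 - 5.7109/100) = 2983 × 0.942891 ≈ 2813 billion.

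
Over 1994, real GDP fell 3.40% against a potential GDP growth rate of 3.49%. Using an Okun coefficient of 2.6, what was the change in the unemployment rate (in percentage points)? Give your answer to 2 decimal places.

2.65 percentage points

Growth-rate Okun's law: g_Y = g_Y* - β × Δu, so Δu = (g_Y* - g_Y)/β.
Δu = (3.49 + 3.4)/2.6 = 6.89/2.6 = 2.65 percentage points.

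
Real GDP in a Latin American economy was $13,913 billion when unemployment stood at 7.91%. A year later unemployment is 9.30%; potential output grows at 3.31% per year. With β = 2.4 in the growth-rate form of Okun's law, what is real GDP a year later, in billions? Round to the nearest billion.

Δu = 9.3 - 7.91 = 1.39 points.
Okun's law (growth form): g_Y = g_Y* - β × Δu = 3.31 - 2.4 × (1.39) = 3.31 - 3.336 = -0.026%.
Real GDP in the next year = 13913 × (1 - 0.026/100) = 13913 × 0.99974 ≈ 13909 billion.

$13,909 billion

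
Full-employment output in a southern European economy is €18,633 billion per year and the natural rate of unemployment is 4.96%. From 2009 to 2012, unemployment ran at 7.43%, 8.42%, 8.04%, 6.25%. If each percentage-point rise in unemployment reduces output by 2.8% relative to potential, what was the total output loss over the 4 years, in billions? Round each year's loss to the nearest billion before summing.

Year 2009: gap = -2.8 × (7.43 - 4.96) = -6.916%, loss ≈ 18633 × 6.916/100 ≈ 1289.
Year 2010: gap = -2.8 × (8.42 - 4.96) = -9.688%, loss ≈ 18633 × 9.688/100 ≈ 1805.
Year 2011: gap = -2.8 × (8.04 - 4.96) = -8.624%, loss ≈ 18633 × 8.624/100 ≈ 1607.
Year 2012: gap = -2.8 × (6.25 - 4.96) = -3.612%, loss ≈ 18633 × 3.612/100 ≈ 673.
Total lost output = 1289 + 1805 + 1607 + 673 = 5374 billion.

€5,374 billion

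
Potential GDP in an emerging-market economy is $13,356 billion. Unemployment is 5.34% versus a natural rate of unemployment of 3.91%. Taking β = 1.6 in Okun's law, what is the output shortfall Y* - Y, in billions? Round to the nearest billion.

$306 billion

Output gap = -1.6 × (5.34 - 3.91) = -1.6 × 1.43 = -2.288%.
Actual GDP ≈ 13356 × 0.97712 ≈ 13050 billion, so the shortfall is 13356 - 13050 = 306 billion.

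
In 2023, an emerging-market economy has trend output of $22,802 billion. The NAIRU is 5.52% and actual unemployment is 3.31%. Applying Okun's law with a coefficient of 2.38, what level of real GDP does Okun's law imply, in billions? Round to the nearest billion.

Unemployment gap = 3.31 - 5.52 = -2.21 points, so the output gap is -2.38 × (-2.21) = 5.2598%.
Actual GDP = 22802 × (1 + 5.2598/100) = 22802 × 1.052598 ≈ 24001 billion.

$24,001 billion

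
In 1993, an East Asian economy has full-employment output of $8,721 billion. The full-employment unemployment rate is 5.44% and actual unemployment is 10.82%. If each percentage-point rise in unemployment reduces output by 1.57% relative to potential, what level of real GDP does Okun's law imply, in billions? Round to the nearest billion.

Unemployment gap = 10.82 - 5.44 = 5.38 points, so the output gap is -1.57 × 5.38 = -8.4466%.
Actual GDP = 8721 × (1 - 8.4466/100) = 8721 × 0.915534 ≈ 7984 billion.

$7,984 billion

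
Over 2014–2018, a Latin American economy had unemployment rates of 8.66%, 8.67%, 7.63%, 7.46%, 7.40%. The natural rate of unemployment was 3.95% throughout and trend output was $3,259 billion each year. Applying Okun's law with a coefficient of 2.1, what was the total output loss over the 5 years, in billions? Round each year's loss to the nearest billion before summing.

$1,373 billion

Year 2014: gap = -2.1 × (8.66 - 3.95) = -9.891%, loss ≈ 3259 × 9.891/100 ≈ 322.
Year 2015: gap = -2.1 × (8.67 - 3.95) = -9.912%, loss ≈ 3259 × 9.912/100 ≈ 323.
Year 2016: gap = -2.1 × (7.63 - 3.95) = -7.728%, loss ≈ 3259 × 7.728/100 ≈ 252.
Year 2017: gap = -2.1 × (7.46 - 3.95) = -7.371%, loss ≈ 3259 × 7.371/100 ≈ 240.
Year 2018: gap = -2.1 × (7.4 - 3.95) = -7.245%, loss ≈ 3259 × 7.245/100 ≈ 236.
Total lost output = 322 + 323 + 252 + 240 + 236 = 1373 billion.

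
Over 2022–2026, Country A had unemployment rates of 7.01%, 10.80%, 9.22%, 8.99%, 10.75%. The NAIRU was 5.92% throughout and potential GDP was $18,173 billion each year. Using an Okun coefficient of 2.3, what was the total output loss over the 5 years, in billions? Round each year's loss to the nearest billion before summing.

$7,177 billion

Year 2022: gap = -2.3 × (7.01 - 5.92) = -2.507%, loss ≈ 18173 × 2.507/100 ≈ 456.
Year 2023: gap = -2.3 × (10.8 - 5.92) = -11.224%, loss ≈ 18173 × 11.224/100 ≈ 2040.
Year 2024: gap = -2.3 × (9.22 - 5.92) = -7.59%, loss ≈ 18173 × 7.59/100 ≈ 1379.
Year 2025: gap = -2.3 × (8.99 - 5.92) = -7.061%, loss ≈ 18173 × 7.061/100 ≈ 1283.
Year 2026: gap = -2.3 × (10.75 - 5.92) = -11.109%, loss ≈ 18173 × 11.109/100 ≈ 2019.
Total lost output = 456 + 2040 + 1379 + 1283 + 2019 = 7177 billion.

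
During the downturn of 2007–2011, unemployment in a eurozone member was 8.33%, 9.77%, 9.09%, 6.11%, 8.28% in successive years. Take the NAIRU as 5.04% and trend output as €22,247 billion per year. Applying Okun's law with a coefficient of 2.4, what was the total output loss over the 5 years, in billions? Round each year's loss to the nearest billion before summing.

Year 2007: gap = -2.4 × (8.33 - 5.04) = -7.896%, loss ≈ 22247 × 7.896/100 ≈ 1757.
Year 2008: gap = -2.4 × (9.77 - 5.04) = -11.352%, loss ≈ 22247 × 11.352/100 ≈ 2525.
Year 2009: gap = -2.4 × (9.09 - 5.04) = -9.72%, loss ≈ 22247 × 9.72/100 ≈ 2162.
Year 2010: gap = -2.4 × (6.11 - 5.04) = -2.568%, loss ≈ 22247 × 2.568/100 ≈ 571.
Year 2011: gap = -2.4 × (8.28 - 5.04) = -7.776%, loss ≈ 22247 × 7.776/100 ≈ 1730.
Total lost output = 1757 + 2525 + 2162 + 571 + 1730 = 8745 billion.

€8,745 billion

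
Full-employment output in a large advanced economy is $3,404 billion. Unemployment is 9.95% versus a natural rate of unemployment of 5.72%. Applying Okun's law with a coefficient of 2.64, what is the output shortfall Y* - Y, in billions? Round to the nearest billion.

Output gap = -2.64 × (9.95 - 5.72) = -2.64 × 4.23 = -11.1672%.
Actual GDP ≈ 3404 × 0.888328 ≈ 3024 billion, so the shortfall is 3404 - 3024 = 380 billion.

$380 billion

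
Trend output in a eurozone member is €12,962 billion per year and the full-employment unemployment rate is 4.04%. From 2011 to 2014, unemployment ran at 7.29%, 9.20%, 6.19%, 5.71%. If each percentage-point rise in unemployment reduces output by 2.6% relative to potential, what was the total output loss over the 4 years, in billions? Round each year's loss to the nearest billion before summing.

€4,122 billion

Year 2011: gap = -2.6 × (7.29 - 4.04) = -8.45%, loss ≈ 12962 × 8.45/100 ≈ 1095.
Year 2012: gap = -2.6 × (9.2 - 4.04) = -13.416%, loss ≈ 12962 × 13.416/100 ≈ 1739.
Year 2013: gap = -2.6 × (6.19 - 4.04) = -5.59%, loss ≈ 12962 × 5.59/100 ≈ 725.
Year 2014: gap = -2.6 × (5.71 - 4.04) = -4.342%, loss ≈ 12962 × 4.342/100 ≈ 563.
Total lost output = 1095 + 1739 + 725 + 563 = 4122 billion.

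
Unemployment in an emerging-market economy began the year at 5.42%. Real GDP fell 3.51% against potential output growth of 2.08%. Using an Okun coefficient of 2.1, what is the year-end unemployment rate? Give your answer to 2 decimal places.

8.08%

Growth-rate Okun's law: g_Y = g_Y* - β × Δu, so Δu = (g_Y* - g_Y)/β.
Δu = (2.08 + 3.51)/2.1 = 5.59/2.1 = 2.66 percentage points.
Year-end unemployment = 5.42 + 2.66 = 8.08%.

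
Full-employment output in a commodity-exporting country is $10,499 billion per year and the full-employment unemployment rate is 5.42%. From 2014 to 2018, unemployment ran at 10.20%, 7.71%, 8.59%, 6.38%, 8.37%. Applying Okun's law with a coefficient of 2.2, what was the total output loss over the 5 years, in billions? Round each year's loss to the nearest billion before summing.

Year 2014: gap = -2.2 × (10.2 - 5.42) = -10.516%, loss ≈ 10499 × 10.516/100 ≈ 1104.
Year 2015: gap = -2.2 × (7.71 - 5.42) = -5.038%, loss ≈ 10499 × 5.038/100 ≈ 529.
Year 2016: gap = -2.2 × (8.59 - 5.42) = -6.974%, loss ≈ 10499 × 6.974/100 ≈ 732.
Year 2017: gap = -2.2 × (6.38 - 5.42) = -2.112%, loss ≈ 10499 × 2.112/100 ≈ 222.
Year 2018: gap = -2.2 × (8.37 - 5.42) = -6.49%, loss ≈ 10499 × 6.49/100 ≈ 681.
Total lost output = 1104 + 529 + 732 + 222 + 681 = 3268 billion.

$3,268 billion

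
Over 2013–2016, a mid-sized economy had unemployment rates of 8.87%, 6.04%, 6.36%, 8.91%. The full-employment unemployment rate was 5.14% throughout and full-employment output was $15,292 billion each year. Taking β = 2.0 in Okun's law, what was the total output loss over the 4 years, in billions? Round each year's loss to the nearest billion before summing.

$2,942 billion

Year 2013: gap = -2.0 × (8.87 - 5.14) = -7.46%, loss ≈ 15292 × 7.46/100 ≈ 1141.
Year 2014: gap = -2.0 × (6.04 - 5.14) = -1.8%, loss ≈ 15292 × 1.8/100 ≈ 275.
Year 2015: gap = -2.0 × (6.36 - 5.14) = -2.44%, loss ≈ 15292 × 2.44/100 ≈ 373.
Year 2016: gap = -2.0 × (8.91 - 5.14) = -7.54%, loss ≈ 15292 × 7.54/100 ≈ 1153.
Total lost output = 1141 + 275 + 373 + 1153 = 2942 billion.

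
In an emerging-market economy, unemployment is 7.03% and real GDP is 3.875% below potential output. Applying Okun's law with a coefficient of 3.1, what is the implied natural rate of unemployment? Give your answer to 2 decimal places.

From Okun's law, u - u* = -(output gap)/β = -(-3.875)/3.1 = 1.25 points.
So u* = 7.03 - 1.25 = 5.78%.

5.78%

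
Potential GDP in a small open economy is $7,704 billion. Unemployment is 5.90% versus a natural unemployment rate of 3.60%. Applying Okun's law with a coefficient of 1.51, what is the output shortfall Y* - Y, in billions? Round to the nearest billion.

Output gap = -1.51 × (5.9 - 3.6) = -1.51 × 2.3 = -3.473%.
Actual GDP ≈ 7704 × 0.96527 ≈ 7436 billion, so the shortfall is 7704 - 7436 = 268 billion.

$268 billion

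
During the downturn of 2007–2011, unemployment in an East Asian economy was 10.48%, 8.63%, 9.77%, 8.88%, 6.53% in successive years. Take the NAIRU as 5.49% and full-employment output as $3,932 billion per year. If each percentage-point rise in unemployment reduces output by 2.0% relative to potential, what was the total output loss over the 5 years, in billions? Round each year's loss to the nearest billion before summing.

$1,325 billion

Year 2007: gap = -2.0 × (10.48 - 5.49) = -9.98%, loss ≈ 3932 × 9.98/100 ≈ 392.
Year 2008: gap = -2.0 × (8.63 - 5.49) = -6.28%, loss ≈ 3932 × 6.28/100 ≈ 247.
Year 2009: gap = -2.0 × (9.77 - 5.49) = -8.56%, loss ≈ 3932 × 8.56/100 ≈ 337.
Year 2010: gap = -2.0 × (8.88 - 5.49) = -6.78%, loss ≈ 3932 × 6.78/100 ≈ 267.
Year 2011: gap = -2.0 × (6.53 - 5.49) = -2.08%, loss ≈ 3932 × 2.08/100 ≈ 82.
Total lost output = 392 + 247 + 337 + 267 + 82 = 1325 billion.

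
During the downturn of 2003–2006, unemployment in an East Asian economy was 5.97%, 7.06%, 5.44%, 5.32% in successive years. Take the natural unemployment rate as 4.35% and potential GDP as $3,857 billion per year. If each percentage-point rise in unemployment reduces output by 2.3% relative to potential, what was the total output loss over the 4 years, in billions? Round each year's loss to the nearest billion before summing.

Year 2003: gap = -2.3 × (5.97 - 4.35) = -3.726%, loss ≈ 3857 × 3.726/100 ≈ 144.
Year 2004: gap = -2.3 × (7.06 - 4.35) = -6.233%, loss ≈ 3857 × 6.233/100 ≈ 240.
Year 2005: gap = -2.3 × (5.44 - 4.35) = -2.507%, loss ≈ 3857 × 2.507/100 ≈ 97.
Year 2006: gap = -2.3 × (5.32 - 4.35) = -2.231%, loss ≈ 3857 × 2.231/100 ≈ 86.
Total lost output = 144 + 240 + 97 + 86 = 567 billion.

$567 billion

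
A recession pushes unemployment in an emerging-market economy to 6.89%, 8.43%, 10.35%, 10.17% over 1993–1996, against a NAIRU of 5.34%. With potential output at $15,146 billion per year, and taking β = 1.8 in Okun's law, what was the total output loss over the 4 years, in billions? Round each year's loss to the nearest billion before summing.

$3,948 billion

Year 1993: gap = -1.8 × (6.89 - 5.34) = -2.79%, loss ≈ 15146 × 2.79/100 ≈ 423.
Year 1994: gap = -1.8 × (8.43 - 5.34) = -5.562%, loss ≈ 15146 × 5.562/100 ≈ 842.
Year 1995: gap = -1.8 × (10.35 - 5.34) = -9.018%, loss ≈ 15146 × 9.018/100 ≈ 1366.
Year 1996: gap = -1.8 × (10.17 - 5.34) = -8.694%, loss ≈ 15146 × 8.694/100 ≈ 1317.
Total lost output = 423 + 842 + 1366 + 1317 = 3948 billion.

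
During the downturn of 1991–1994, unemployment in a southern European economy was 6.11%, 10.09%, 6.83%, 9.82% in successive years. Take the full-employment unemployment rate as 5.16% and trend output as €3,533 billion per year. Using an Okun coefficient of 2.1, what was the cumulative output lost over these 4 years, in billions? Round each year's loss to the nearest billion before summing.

Year 1991: gap = -2.1 × (6.11 - 5.16) = -1.995%, loss ≈ 3533 × 1.995/100 ≈ 70.
Year 1992: gap = -2.1 × (10.09 - 5.16) = -10.353%, loss ≈ 3533 × 10.353/100 ≈ 366.
Year 1993: gap = -2.1 × (6.83 - 5.16) = -3.507%, loss ≈ 3533 × 3.507/100 ≈ 124.
Year 1994: gap = -2.1 × (9.82 - 5.16) = -9.786%, loss ≈ 3533 × 9.786/100 ≈ 346.
Total lost output = 70 + 366 + 124 + 346 = 906 billion.

€906 billion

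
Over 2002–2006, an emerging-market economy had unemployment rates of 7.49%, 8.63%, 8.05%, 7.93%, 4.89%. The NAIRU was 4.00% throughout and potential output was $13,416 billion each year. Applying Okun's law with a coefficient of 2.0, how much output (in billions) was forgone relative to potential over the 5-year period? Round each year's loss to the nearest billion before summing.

Year 2002: gap = -2.0 × (7.49 - 4) = -6.98%, loss ≈ 13416 × 6.98/100 ≈ 936.
Year 2003: gap = -2.0 × (8.63 - 4) = -9.26%, loss ≈ 13416 × 9.26/100 ≈ 1242.
Year 2004: gap = -2.0 × (8.05 - 4) = -8.1%, loss ≈ 13416 × 8.1/100 ≈ 1087.
Year 2005: gap = -2.0 × (7.93 - 4) = -7.86%, loss ≈ 13416 × 7.86/100 ≈ 1054.
Year 2006: gap = -2.0 × (4.89 - 4) = -1.78%, loss ≈ 13416 × 1.78/100 ≈ 239.
Total lost output = 936 + 1242 + 1087 + 1054 + 239 = 4558 billion.

$4,558 billion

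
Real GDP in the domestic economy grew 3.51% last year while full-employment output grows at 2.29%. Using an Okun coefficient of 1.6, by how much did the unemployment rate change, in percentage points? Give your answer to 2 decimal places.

-0.76 percentage points

Growth-rate Okun's law: g_Y = g_Y* - β × Δu, so Δu = (g_Y* - g_Y)/β.
Δu = (2.29 - 3.51)/1.6 = -1.22/1.6 = -0.76 percentage points.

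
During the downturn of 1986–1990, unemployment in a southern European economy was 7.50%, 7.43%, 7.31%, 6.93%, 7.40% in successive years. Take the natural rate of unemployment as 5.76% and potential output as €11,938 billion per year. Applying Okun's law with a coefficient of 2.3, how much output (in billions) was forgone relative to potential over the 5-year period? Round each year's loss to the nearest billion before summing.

Year 1986: gap = -2.3 × (7.5 - 5.76) = -4.002%, loss ≈ 11938 × 4.002/100 ≈ 478.
Year 1987: gap = -2.3 × (7.43 - 5.76) = -3.841%, loss ≈ 11938 × 3.841/100 ≈ 459.
Year 1988: gap = -2.3 × (7.31 - 5.76) = -3.565%, loss ≈ 11938 × 3.565/100 ≈ 426.
Year 1989: gap = -2.3 × (6.93 - 5.76) = -2.691%, loss ≈ 11938 × 2.691/100 ≈ 321.
Year 1990: gap = -2.3 × (7.4 - 5.76) = -3.772%, loss ≈ 11938 × 3.772/100 ≈ 450.
Total lost output = 478 + 459 + 426 + 321 + 450 = 2134 billion.

€2,134 billion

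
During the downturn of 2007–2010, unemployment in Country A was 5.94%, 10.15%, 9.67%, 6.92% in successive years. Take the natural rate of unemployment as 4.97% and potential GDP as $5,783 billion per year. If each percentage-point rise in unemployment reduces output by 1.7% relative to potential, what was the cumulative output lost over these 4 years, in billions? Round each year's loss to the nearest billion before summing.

Year 2007: gap = -1.7 × (5.94 - 4.97) = -1.649%, loss ≈ 5783 × 1.649/100 ≈ 95.
Year 2008: gap = -1.7 × (10.15 - 4.97) = -8.806%, loss ≈ 5783 × 8.806/100 ≈ 509.
Year 2009: gap = -1.7 × (9.67 - 4.97) = -7.99%, loss ≈ 5783 × 7.99/100 ≈ 462.
Year 2010: gap = -1.7 × (6.92 - 4.97) = -3.315%, loss ≈ 5783 × 3.315/100 ≈ 192.
Total lost output = 95 + 509 + 462 + 192 = 1258 billion.

$1,258 billion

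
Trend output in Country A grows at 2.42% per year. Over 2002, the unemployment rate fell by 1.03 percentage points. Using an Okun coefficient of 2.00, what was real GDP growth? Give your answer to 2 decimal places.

4.48%

Growth-rate Okun's law: g_Y = g_Y* - β × Δu.
g_Y = 2.42 - 2.00 × (-1.03) = 2.42 + 2.06 = 4.48%, i.e. 4.48% to 2 d.p.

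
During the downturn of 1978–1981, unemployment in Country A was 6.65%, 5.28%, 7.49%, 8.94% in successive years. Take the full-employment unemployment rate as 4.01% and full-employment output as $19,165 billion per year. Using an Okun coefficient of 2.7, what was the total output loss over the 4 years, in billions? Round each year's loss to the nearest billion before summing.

Year 1978: gap = -2.7 × (6.65 - 4.01) = -7.128%, loss ≈ 19165 × 7.128/100 ≈ 1366.
Year 1979: gap = -2.7 × (5.28 - 4.01) = -3.429%, loss ≈ 19165 × 3.429/100 ≈ 657.
Year 1980: gap = -2.7 × (7.49 - 4.01) = -9.396%, loss ≈ 19165 × 9.396/100 ≈ 1801.
Year 1981: gap = -2.7 × (8.94 - 4.01) = -13.311%, loss ≈ 19165 × 13.311/100 ≈ 2551.
Total lost output = 1366 + 657 + 1801 + 2551 = 6375 billion.

$6,375 billion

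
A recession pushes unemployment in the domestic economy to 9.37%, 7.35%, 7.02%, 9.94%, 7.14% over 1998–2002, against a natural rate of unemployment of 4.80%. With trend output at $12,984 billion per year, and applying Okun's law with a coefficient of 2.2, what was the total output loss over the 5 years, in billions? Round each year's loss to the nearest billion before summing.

Year 1998: gap = -2.2 × (9.37 - 4.8) = -10.054%, loss ≈ 12984 × 10.054/100 ≈ 1305.
Year 1999: gap = -2.2 × (7.35 - 4.8) = -5.61%, loss ≈ 12984 × 5.61/100 ≈ 728.
Year 2000: gap = -2.2 × (7.02 - 4.8) = -4.884%, loss ≈ 12984 × 4.884/100 ≈ 634.
Year 2001: gap = -2.2 × (9.94 - 4.8) = -11.308%, loss ≈ 12984 × 11.308/100 ≈ 1468.
Year 2002: gap = -2.2 × (7.14 - 4.8) = -5.148%, loss ≈ 12984 × 5.148/100 ≈ 668.
Total lost output = 1305 + 728 + 634 + 1468 + 668 = 4803 billion.

$4,803 billion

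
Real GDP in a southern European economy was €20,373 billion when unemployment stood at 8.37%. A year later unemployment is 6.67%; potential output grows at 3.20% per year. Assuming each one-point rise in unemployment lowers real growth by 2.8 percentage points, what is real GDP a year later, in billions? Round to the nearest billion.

Δu = 6.67 - 8.37 = -1.7 points.
Okun's law (growth form): g_Y = g_Y* - β × Δu = 3.20 - 2.8 × (-1.70) = 3.2 + 4.76 = 7.96%.
Real GDP in the next year = 20373 × (1 + 7.96/100) = 20373 × 1.0796 ≈ 21995 billion.

€21,995 billion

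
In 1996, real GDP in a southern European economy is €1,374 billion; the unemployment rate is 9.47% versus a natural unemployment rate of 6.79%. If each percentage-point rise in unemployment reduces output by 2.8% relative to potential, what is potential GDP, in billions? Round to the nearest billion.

Unemployment gap = 9.47 - 6.79 = 2.68 points, so output gap = -2.8 × 2.68 = -7.504%.
Since Y = Y* × (1 + gap/100), Y* = 1374/0.92496 ≈ 1485 billion.

€1,485 billion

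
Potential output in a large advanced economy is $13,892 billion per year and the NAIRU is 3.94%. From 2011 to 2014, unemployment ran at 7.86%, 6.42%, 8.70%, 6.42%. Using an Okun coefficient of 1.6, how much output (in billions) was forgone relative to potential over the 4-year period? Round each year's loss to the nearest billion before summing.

$3,031 billion

Year 2011: gap = -1.6 × (7.86 - 3.94) = -6.272%, loss ≈ 13892 × 6.272/100 ≈ 871.
Year 2012: gap = -1.6 × (6.42 - 3.94) = -3.968%, loss ≈ 13892 × 3.968/100 ≈ 551.
Year 2013: gap = -1.6 × (8.7 - 3.94) = -7.616%, loss ≈ 13892 × 7.616/100 ≈ 1058.
Year 2014: gap = -1.6 × (6.42 - 3.94) = -3.968%, loss ≈ 13892 × 3.968/100 ≈ 551.
Total lost output = 871 + 551 + 1058 + 551 = 3031 billion.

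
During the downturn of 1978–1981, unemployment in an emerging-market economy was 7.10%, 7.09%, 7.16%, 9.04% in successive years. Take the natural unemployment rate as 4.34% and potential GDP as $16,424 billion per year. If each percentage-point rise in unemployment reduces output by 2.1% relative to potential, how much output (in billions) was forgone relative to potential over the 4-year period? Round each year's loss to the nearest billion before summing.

Year 1978: gap = -2.1 × (7.1 - 4.34) = -5.796%, loss ≈ 16424 × 5.796/100 ≈ 952.
Year 1979: gap = -2.1 × (7.09 - 4.34) = -5.775%, loss ≈ 16424 × 5.775/100 ≈ 948.
Year 1980: gap = -2.1 × (7.16 - 4.34) = -5.922%, loss ≈ 16424 × 5.922/100 ≈ 973.
Year 1981: gap = -2.1 × (9.04 - 4.34) = -9.87%, loss ≈ 16424 × 9.87/100 ≈ 1621.
Total lost output = 952 + 948 + 973 + 1621 = 4494 billion.

$4,494 billion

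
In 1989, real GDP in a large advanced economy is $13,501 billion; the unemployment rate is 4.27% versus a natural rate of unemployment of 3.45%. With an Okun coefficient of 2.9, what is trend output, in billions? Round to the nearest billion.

$13,830 billion

Unemployment gap = 4.27 - 3.45 = 0.82 points, so output gap = -2.9 × 0.82 = -2.378%.
Since Y = Y* × (1 + gap/100), Y* = 13501/0.97622 ≈ 13830 billion.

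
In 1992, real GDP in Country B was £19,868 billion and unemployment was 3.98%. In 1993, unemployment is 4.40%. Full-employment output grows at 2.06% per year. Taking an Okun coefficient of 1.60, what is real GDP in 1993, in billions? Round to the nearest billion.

£20,144 billion

Δu = 4.4 - 3.98 = 0.42 points.
Okun's law (growth form): g_Y = g_Y* - β × Δu = 2.06 - 1.60 × (0.42) = 2.06 - 0.672 = 1.388%.
Real GDP in the next year = 19868 × (1 + 1.388/100) = 19868 × 1.01388 ≈ 20144 billion.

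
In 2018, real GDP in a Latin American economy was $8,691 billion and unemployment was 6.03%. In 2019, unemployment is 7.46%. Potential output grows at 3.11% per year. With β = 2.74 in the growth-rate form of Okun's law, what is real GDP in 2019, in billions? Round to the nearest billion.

$8,621 billion

Δu = 7.46 - 6.03 = 1.43 points.
Okun's law (growth form): g_Y = g_Y* - β × Δu = 3.11 - 2.74 × (1.43) = 3.11 - 3.9182 = -0.8082%.
Real GDP in the next year = 8691 × (1 - 0.8082/100) = 8691 × 0.991918 ≈ 8621 billion.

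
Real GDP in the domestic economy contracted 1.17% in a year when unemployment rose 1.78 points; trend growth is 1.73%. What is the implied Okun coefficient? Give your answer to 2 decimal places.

Growth form: g_Y = g_Y* - β × Δu, so β = (g_Y* - g_Y)/Δu.
β = (1.73 + 1.17)/1.78 = 2.9/1.78 = 1.63.

β ≈ 1.63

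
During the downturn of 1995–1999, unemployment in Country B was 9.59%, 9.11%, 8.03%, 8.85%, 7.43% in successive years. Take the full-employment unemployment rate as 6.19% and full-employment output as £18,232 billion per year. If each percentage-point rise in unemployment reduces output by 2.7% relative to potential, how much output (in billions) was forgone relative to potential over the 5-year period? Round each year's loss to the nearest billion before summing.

£5,936 billion

Year 1995: gap = -2.7 × (9.59 - 6.19) = -9.18%, loss ≈ 18232 × 9.18/100 ≈ 1674.
Year 1996: gap = -2.7 × (9.11 - 6.19) = -7.884%, loss ≈ 18232 × 7.884/100 ≈ 1437.
Year 1997: gap = -2.7 × (8.03 - 6.19) = -4.968%, loss ≈ 18232 × 4.968/100 ≈ 906.
Year 1998: gap = -2.7 × (8.85 - 6.19) = -7.182%, loss ≈ 18232 × 7.182/100 ≈ 1309.
Year 1999: gap = -2.7 × (7.43 - 6.19) = -3.348%, loss ≈ 18232 × 3.348/100 ≈ 610.
Total lost output = 1674 + 1437 + 906 + 1309 + 610 = 5936 billion.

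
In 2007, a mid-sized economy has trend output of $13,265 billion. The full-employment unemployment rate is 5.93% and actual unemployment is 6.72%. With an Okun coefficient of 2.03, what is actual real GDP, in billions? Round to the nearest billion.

$13,052 billion

Unemployment gap = 6.72 - 5.93 = 0.79 points, so the output gap is -2.03 × 0.79 = -1.6037%.
Actual GDP = 13265 × (1 - 1.6037/100) = 13265 × 0.983963 ≈ 13052 billion.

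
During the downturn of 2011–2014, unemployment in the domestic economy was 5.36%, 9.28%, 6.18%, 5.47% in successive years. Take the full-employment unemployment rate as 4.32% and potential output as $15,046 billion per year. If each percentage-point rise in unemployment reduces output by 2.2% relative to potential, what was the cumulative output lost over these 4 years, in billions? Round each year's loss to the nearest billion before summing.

$2,983 billion

Year 2011: gap = -2.2 × (5.36 - 4.32) = -2.288%, loss ≈ 15046 × 2.288/100 ≈ 344.
Year 2012: gap = -2.2 × (9.28 - 4.32) = -10.912%, loss ≈ 15046 × 10.912/100 ≈ 1642.
Year 2013: gap = -2.2 × (6.18 - 4.32) = -4.092%, loss ≈ 15046 × 4.092/100 ≈ 616.
Year 2014: gap = -2.2 × (5.47 - 4.32) = -2.53%, loss ≈ 15046 × 2.53/100 ≈ 381.
Total lost output = 344 + 1642 + 616 + 381 = 2983 billion.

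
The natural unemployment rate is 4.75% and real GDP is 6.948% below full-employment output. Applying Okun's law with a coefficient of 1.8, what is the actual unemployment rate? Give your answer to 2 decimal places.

8.61%

From Okun's law, u - u* = -(output gap)/β = -(-6.948)/1.8 = 3.86 points.
So u = 4.75 + 3.86 = 8.61%.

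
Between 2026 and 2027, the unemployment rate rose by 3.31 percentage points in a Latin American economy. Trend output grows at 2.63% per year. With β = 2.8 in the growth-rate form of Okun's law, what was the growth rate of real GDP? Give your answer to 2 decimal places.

Growth-rate Okun's law: g_Y = g_Y* - β × Δu.
g_Y = 2.63 - 2.8 × (3.31) = 2.63 - 9.268 = -6.638%, i.e. -6.64% to 2 d.p.

-6.64%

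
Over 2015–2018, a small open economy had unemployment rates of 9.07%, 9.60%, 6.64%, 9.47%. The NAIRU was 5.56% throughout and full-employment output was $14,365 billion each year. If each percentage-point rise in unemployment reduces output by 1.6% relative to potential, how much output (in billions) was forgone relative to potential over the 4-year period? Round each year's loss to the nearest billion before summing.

Year 2015: gap = -1.6 × (9.07 - 5.56) = -5.616%, loss ≈ 14365 × 5.616/100 ≈ 807.
Year 2016: gap = -1.6 × (9.6 - 5.56) = -6.464%, loss ≈ 14365 × 6.464/100 ≈ 929.
Year 2017: gap = -1.6 × (6.64 - 5.56) = -1.728%, loss ≈ 14365 × 1.728/100 ≈ 248.
Year 2018: gap = -1.6 × (9.47 - 5.56) = -6.256%, loss ≈ 14365 × 6.256/100 ≈ 899.
Total lost output = 807 + 929 + 248 + 899 = 2883 billion.

$2,883 billion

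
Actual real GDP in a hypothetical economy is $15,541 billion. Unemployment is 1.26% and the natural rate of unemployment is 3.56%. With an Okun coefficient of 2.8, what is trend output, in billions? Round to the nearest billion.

$14,601 billion

Unemployment gap = 1.26 - 3.56 = -2.3 points, so output gap = -2.8 × (-2.3) = 6.44%.
Since Y = Y* × (1 + gap/100), Y* = 15541/1.0644 ≈ 14601 billion.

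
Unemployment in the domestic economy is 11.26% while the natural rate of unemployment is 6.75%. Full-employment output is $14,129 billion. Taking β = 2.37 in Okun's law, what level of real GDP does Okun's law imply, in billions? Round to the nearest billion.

Unemployment gap = 11.26 - 6.75 = 4.51 points, so the output gap is -2.37 × 4.51 = -10.6887%.
Actual GDP = 14129 × (1 - 10.6887/100) = 14129 × 0.893113 ≈ 12619 billion.

$12,619 billion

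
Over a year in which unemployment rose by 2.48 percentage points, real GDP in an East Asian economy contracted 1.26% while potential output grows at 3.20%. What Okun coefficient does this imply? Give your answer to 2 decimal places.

Growth form: g_Y = g_Y* - β × Δu, so β = (g_Y* - g_Y)/Δu.
β = (3.2 + 1.26)/2.48 = 4.46/2.48 = 1.80.

β ≈ 1.80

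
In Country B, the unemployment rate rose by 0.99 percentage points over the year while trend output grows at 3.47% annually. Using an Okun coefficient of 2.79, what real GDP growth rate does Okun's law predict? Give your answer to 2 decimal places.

0.71%

Growth-rate Okun's law: g_Y = g_Y* - β × Δu.
g_Y = 3.47 - 2.79 × (0.99) = 3.47 - 2.7621 = 0.7079%, i.e. 0.71% to 2 d.p.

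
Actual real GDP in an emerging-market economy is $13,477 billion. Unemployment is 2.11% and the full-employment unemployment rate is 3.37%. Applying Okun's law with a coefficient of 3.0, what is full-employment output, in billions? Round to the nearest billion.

$12,986 billion

Unemployment gap = 2.11 - 3.37 = -1.26 points, so output gap = -3 × (-1.26) = 3.78%.
Since Y = Y* × (1 + gap/100), Y* = 13477/1.0378 ≈ 12986 billion.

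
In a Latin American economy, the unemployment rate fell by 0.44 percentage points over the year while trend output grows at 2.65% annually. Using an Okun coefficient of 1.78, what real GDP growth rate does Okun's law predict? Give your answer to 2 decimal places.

3.43%

Growth-rate Okun's law: g_Y = g_Y* - β × Δu.
g_Y = 2.65 - 1.78 × (-0.44) = 2.65 + 0.7832 = 3.4332%, i.e. 3.43% to 2 d.p.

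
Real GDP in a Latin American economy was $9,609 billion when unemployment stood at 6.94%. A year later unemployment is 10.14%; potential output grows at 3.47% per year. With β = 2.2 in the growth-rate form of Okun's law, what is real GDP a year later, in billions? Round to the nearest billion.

Δu = 10.14 - 6.94 = 3.2 points.
Okun's law (growth form): g_Y = g_Y* - β × Δu = 3.47 - 2.2 × (3.20) = 3.47 - 7.04 = -3.57%.
Real GDP in the next year = 9609 × (1 - 3.57/100) = 9609 × 0.9643 ≈ 9266 billion.

$9,266 billion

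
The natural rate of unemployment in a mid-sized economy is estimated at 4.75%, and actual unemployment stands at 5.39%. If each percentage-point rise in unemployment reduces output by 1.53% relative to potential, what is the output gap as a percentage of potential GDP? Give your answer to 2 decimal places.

The unemployment gap is 5.39 - 4.75 = 0.64 percentage points.
Okun's law gives an output gap of -1.53 × 0.64 = -0.9792%, i.e. 0.98% below potential.

-0.98%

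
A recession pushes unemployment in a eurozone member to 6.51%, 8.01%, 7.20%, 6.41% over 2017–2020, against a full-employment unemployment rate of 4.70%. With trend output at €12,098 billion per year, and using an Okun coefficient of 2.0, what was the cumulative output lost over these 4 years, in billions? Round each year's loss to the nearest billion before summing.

€2,258 billion

Year 2017: gap = -2.0 × (6.51 - 4.7) = -3.62%, loss ≈ 12098 × 3.62/100 ≈ 438.
Year 2018: gap = -2.0 × (8.01 - 4.7) = -6.62%, loss ≈ 12098 × 6.62/100 ≈ 801.
Year 2019: gap = -2.0 × (7.2 - 4.7) = -5%, loss ≈ 12098 × 5/100 ≈ 605.
Year 2020: gap = -2.0 × (6.41 - 4.7) = -3.42%, loss ≈ 12098 × 3.42/100 ≈ 414.
Total lost output = 438 + 801 + 605 + 414 = 2258 billion.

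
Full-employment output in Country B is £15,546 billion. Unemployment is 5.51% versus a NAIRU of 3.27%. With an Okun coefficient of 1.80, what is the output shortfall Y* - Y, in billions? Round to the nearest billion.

Output gap = -1.80 × (5.51 - 3.27) = -1.8 × 2.24 = -4.032%.
Actual GDP ≈ 15546 × 0.95968 ≈ 14919 billion, so the shortfall is 15546 - 14919 = 627 billion.

£627 billion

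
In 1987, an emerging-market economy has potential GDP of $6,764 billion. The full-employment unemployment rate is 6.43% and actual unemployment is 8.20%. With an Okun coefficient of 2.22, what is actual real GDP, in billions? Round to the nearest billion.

$6,498 billion

Unemployment gap = 8.2 - 6.43 = 1.77 points, so the output gap is -2.22 × 1.77 = -3.9294%.
Actual GDP = 6764 × (1 - 3.9294/100) = 6764 × 0.960706 ≈ 6498 billion.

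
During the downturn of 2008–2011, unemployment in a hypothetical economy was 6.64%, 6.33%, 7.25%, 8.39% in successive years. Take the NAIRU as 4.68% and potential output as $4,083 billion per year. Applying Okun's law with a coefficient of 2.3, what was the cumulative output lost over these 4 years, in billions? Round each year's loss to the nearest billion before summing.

$928 billion

Year 2008: gap = -2.3 × (6.64 - 4.68) = -4.508%, loss ≈ 4083 × 4.508/100 ≈ 184.
Year 2009: gap = -2.3 × (6.33 - 4.68) = -3.795%, loss ≈ 4083 × 3.795/100 ≈ 155.
Year 2010: gap = -2.3 × (7.25 - 4.68) = -5.911%, loss ≈ 4083 × 5.911/100 ≈ 241.
Year 2011: gap = -2.3 × (8.39 - 4.68) = -8.533%, loss ≈ 4083 × 8.533/100 ≈ 348.
Total lost output = 184 + 155 + 241 + 348 = 928 billion.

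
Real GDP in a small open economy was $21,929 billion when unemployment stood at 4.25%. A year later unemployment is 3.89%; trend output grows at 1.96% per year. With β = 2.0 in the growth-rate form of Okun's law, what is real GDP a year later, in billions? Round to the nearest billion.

$22,517 billion

Δu = 3.89 - 4.25 = -0.36 points.
Okun's law (growth form): g_Y = g_Y* - β × Δu = 1.96 - 2.0 × (-0.36) = 1.96 + 0.72 = 2.68%.
Real GDP in the next year = 21929 × (1 + 2.68/100) = 21929 × 1.0268 ≈ 22517 billion.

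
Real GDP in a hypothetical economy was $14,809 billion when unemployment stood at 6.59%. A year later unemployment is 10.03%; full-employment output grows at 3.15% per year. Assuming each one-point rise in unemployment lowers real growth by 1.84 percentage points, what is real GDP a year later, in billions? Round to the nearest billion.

Δu = 10.03 - 6.59 = 3.44 points.
Okun's law (growth form): g_Y = g_Y* - β × Δu = 3.15 - 1.84 × (3.44) = 3.15 - 6.3296 = -3.1796%.
Real GDP in the next year = 14809 × (1 - 3.1796/100) = 14809 × 0.968204 ≈ 14338 billion.

$14,338 billion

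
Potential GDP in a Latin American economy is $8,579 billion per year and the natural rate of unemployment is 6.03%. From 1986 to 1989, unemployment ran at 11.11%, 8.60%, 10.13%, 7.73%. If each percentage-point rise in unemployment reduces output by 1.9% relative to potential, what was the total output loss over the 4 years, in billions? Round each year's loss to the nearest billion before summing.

Year 1986: gap = -1.9 × (11.11 - 6.03) = -9.652%, loss ≈ 8579 × 9.652/100 ≈ 828.
Year 1987: gap = -1.9 × (8.6 - 6.03) = -4.883%, loss ≈ 8579 × 4.883/100 ≈ 419.
Year 1988: gap = -1.9 × (10.13 - 6.03) = -7.79%, loss ≈ 8579 × 7.79/100 ≈ 668.
Year 1989: gap = -1.9 × (7.73 - 6.03) = -3.23%, loss ≈ 8579 × 3.23/100 ≈ 277.
Total lost output = 828 + 419 + 668 + 277 = 2192 billion.

$2,192 billion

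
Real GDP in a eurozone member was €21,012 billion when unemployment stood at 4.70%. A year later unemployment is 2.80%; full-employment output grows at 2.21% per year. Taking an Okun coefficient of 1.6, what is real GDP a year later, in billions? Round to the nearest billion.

€22,115 billion

Δu = 2.8 - 4.7 = -1.9 points.
Okun's law (growth form): g_Y = g_Y* - β × Δu = 2.21 - 1.6 × (-1.90) = 2.21 + 3.04 = 5.25%.
Real GDP in the next year = 21012 × (1 + 5.25/100) = 21012 × 1.0525 ≈ 22115 billion.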